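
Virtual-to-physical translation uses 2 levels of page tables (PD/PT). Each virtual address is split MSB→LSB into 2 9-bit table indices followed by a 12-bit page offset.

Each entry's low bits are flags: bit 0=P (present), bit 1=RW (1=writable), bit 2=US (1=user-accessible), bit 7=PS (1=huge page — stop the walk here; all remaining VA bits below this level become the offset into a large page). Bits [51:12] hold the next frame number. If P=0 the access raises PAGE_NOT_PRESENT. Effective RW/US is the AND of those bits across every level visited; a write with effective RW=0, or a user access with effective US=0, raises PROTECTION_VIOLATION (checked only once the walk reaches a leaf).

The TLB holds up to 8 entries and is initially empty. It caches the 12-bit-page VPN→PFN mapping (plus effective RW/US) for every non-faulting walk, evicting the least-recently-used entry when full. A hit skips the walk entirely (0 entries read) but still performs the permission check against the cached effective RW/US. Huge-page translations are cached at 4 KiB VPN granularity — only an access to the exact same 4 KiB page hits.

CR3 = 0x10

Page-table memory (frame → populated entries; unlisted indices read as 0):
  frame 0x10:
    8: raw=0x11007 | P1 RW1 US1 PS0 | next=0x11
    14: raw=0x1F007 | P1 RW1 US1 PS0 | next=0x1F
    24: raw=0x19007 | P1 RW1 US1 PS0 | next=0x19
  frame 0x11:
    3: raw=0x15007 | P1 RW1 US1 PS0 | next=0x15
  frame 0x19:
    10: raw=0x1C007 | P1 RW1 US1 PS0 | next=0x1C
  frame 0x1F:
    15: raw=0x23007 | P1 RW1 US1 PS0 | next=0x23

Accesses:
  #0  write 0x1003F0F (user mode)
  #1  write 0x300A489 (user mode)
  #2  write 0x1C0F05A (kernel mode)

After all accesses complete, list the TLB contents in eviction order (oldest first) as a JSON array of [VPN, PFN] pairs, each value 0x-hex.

Per-access translation:
#0 VA=0x1003F0F (w,user):
  [0] read 0x10 idx=8: raw=0x11007 flags P=1 W=1 U=1 S=0
  [1] read 0x11 idx=3: raw=0x15007 flags P=1 W=1 U=1 S=0
  ✓ 0x15F0F  — 2 lookups
#1 VA=0x300A489 (w,user):
  [0] read 0x10 idx=24: raw=0x19007 flags P=1 W=1 U=1 S=0
  [1] read 0x19 idx=10: raw=0x1C007 flags P=1 W=1 U=1 S=0
  ✓ 0x1C489  — 2 lookups
#2 VA=0x1C0F05A (w,kernel):
  [0] read 0x10 idx=14: raw=0x1F007 flags P=1 W=1 U=1 S=0
  [1] read 0x1F idx=15: raw=0x23007 flags P=1 W=1 U=1 S=0
  ✓ 0x2305A  — 2 lookups

TLB: [["0x1003", "0x15"], ["0x300A", "0x1C"], ["0x1C0F", "0x23"]]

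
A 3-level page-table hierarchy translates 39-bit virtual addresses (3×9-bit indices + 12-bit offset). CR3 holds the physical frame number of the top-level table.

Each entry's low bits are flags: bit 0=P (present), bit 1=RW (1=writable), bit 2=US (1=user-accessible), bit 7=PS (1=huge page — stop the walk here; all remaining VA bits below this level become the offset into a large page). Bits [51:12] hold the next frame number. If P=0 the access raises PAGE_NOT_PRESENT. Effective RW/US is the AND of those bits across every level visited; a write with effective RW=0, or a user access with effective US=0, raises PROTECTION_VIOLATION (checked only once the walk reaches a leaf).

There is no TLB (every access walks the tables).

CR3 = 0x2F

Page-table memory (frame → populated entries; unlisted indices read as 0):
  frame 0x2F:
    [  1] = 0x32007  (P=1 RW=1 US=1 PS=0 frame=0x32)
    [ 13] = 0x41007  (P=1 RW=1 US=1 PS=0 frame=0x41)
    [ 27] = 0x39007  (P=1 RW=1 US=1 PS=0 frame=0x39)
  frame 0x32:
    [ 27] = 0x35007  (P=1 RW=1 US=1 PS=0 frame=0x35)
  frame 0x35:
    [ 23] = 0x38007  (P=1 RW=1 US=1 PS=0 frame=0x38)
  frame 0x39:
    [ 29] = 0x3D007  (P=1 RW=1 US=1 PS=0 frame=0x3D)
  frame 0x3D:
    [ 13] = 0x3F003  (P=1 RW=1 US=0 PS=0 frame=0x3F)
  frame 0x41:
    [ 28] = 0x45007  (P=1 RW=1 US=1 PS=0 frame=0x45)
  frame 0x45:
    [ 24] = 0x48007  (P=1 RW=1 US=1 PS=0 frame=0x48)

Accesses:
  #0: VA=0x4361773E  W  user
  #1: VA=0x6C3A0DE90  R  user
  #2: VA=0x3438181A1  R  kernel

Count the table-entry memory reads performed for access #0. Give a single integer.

Walk each access:
#0 VA=0x4361773E (w,user):
  [0] read 0x2F idx=1: raw=0x32007 flags P=1 W=1 U=1 S=0
  [1] read 0x32 idx=27: raw=0x35007 flags P=1 W=1 U=1 S=0
  [2] read 0x35 idx=23: raw=0x38007 flags P=1 W=1 U=1 S=0
  → PA=0x3873E  (3 entries read)
#1 VA=0x6C3A0DE90 (r,user):
  [0] read 0x2F idx=27: raw=0x39007 flags P=1 W=1 U=1 S=0
  [1] read 0x39 idx=29: raw=0x3D007 flags P=1 W=1 U=1 S=0
  [2] read 0x3D idx=13: raw=0x3F003 flags P=1 W=1 U=0 S=0
  → PROTECTION_VIOLATION  (3 entries read)
#2 VA=0x3438181A1 (r,kernel):
  [0] read 0x2F idx=13: raw=0x41007 flags P=1 W=1 U=1 S=0
  [1] read 0x41 idx=28: raw=0x45007 flags P=1 W=1 U=1 S=0
  [2] read 0x45 idx=24: raw=0x48007 flags P=1 W=1 U=1 S=0
  → PA=0x481A1  (3 entries read)

Entries read for #0: 3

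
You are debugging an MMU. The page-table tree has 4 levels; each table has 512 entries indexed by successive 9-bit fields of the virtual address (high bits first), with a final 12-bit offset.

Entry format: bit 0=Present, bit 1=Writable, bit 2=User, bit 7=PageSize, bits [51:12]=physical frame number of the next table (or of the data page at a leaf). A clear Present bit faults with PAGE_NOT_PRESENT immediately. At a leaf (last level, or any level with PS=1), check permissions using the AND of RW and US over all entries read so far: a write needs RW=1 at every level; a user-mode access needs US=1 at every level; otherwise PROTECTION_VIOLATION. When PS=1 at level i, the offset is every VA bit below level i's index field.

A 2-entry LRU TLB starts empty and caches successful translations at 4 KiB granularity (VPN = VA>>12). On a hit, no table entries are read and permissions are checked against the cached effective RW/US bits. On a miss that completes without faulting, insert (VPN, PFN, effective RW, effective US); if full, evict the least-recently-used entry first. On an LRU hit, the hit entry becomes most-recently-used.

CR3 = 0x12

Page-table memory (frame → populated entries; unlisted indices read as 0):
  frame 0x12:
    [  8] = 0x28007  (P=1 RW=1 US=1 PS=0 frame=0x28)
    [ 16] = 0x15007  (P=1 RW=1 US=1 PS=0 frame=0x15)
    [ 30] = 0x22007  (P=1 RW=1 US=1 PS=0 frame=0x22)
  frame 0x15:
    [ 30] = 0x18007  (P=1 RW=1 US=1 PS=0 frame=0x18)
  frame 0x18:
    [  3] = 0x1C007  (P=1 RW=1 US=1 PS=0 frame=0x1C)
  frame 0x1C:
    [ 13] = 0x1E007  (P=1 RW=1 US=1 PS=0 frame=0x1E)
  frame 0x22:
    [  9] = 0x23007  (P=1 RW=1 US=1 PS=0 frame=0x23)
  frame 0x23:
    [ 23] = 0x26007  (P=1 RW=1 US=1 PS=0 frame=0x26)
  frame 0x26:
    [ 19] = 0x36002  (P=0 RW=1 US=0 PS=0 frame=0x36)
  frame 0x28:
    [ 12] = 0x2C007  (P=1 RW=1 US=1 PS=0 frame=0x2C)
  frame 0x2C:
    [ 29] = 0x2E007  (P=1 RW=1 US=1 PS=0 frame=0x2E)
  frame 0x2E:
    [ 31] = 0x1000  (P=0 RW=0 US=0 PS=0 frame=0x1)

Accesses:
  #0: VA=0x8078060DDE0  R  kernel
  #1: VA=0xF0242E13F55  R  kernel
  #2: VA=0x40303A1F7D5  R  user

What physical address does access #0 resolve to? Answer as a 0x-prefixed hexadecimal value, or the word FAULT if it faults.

Trace:
#0 VA=0x8078060DDE0 (r,kernel):
  L0: frame=0x12 idx=16 entry=0x15007 [P=1 RW=1 US=1 PS=0]
  L1: frame=0x15 idx=30 entry=0x18007 [P=1 RW=1 US=1 PS=0]
  L2: frame=0x18 idx=3 entry=0x1C007 [P=1 RW=1 US=1 PS=0]
  L3: frame=0x1C idx=13 entry=0x1E007 [P=1 RW=1 US=1 PS=0]
  ⇒ phys 0x1EDE0  [4 reads]
#1 VA=0xF0242E13F55 (r,kernel):
  L0: frame=0x12 idx=30 entry=0x22007 [P=1 RW=1 US=1 PS=0]
  L1: frame=0x22 idx=9 entry=0x23007 [P=1 RW=1 US=1 PS=0]
  L2: frame=0x23 idx=23 entry=0x26007 [P=1 RW=1 US=1 PS=0]
  L3: frame=0x26 idx=19 entry=0x36002 [P=0 RW=1 US=0 PS=0]
  → PAGE_NOT_PRESENT  (4 entries read)
#2 VA=0x40303A1F7D5 (r,user):
  L0: frame=0x12 idx=8 entry=0x28007 [P=1 RW=1 US=1 PS=0]
  L1: frame=0x28 idx=12 entry=0x2C007 [P=1 RW=1 US=1 PS=0]
  L2: frame=0x2C idx=29 entry=0x2E007 [P=1 RW=1 US=1 PS=0]
  L3: frame=0x2E idx=31 entry=0x1000 [P=0 RW=0 US=0 PS=0]
  → PAGE_NOT_PRESENT  (4 entries read)

Access #0 PA: 0x1EDE0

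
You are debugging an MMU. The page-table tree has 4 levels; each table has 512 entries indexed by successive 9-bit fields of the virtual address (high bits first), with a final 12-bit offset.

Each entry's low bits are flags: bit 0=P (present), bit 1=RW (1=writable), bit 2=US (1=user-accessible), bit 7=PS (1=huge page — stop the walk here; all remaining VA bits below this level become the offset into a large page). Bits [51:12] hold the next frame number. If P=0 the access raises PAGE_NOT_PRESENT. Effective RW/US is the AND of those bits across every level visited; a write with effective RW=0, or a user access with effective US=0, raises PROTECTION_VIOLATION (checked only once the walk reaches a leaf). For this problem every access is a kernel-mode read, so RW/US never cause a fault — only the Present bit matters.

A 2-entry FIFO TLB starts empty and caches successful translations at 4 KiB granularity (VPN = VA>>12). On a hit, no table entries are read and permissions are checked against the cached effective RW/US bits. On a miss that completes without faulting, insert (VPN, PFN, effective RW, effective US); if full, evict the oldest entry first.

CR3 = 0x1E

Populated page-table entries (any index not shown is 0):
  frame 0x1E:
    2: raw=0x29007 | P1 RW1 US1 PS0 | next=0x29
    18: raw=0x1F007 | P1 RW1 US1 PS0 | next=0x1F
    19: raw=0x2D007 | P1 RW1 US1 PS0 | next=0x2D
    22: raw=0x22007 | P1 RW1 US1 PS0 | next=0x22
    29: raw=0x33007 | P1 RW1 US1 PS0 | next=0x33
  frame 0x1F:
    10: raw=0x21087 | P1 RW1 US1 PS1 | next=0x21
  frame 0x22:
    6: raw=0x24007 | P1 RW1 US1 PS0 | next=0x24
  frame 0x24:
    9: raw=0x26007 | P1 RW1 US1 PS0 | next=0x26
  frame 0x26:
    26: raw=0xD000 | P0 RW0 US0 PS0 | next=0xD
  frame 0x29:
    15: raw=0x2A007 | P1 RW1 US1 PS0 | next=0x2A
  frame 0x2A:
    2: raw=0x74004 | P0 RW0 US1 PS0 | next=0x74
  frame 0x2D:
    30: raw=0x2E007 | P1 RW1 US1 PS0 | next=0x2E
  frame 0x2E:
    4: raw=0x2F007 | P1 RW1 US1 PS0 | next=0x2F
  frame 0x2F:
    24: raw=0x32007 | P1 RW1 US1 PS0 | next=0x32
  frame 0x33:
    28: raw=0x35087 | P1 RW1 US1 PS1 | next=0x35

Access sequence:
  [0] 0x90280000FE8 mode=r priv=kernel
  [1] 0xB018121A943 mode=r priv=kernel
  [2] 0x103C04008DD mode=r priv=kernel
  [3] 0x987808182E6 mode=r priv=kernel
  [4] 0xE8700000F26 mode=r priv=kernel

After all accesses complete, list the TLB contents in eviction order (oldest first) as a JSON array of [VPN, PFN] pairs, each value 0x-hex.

Trace:
#0 VA=0x90280000FE8 (r,kernel):
  lvl0: tbl 0x1E, slot 18 ⇒ 0x1F007 (P1/RW1/US1/PS0)
  lvl1: tbl 0x1F, slot 10 ⇒ 0x21087 (P1/RW1/US1/PS1)
  → PA=0x21FE8 (huge @L1)  (2 entries read)
#1 VA=0xB018121A943 (r,kernel):
  lvl0: tbl 0x1E, slot 22 ⇒ 0x22007 (P1/RW1/US1/PS0)
  lvl1: tbl 0x22, slot 6 ⇒ 0x24007 (P1/RW1/US1/PS0)
  lvl2: tbl 0x24, slot 9 ⇒ 0x26007 (P1/RW1/US1/PS0)
  lvl3: tbl 0x26, slot 26 ⇒ 0xD000 (P0/RW0/US0/PS0)
  ✗ PAGE_NOT_PRESENT  [4 reads]
#2 VA=0x103C04008DD (r,kernel):
  lvl0: tbl 0x1E, slot 2 ⇒ 0x29007 (P1/RW1/US1/PS0)
  lvl1: tbl 0x29, slot 15 ⇒ 0x2A007 (P1/RW1/US1/PS0)
  lvl2: tbl 0x2A, slot 2 ⇒ 0x74004 (P0/RW0/US1/PS0)
  ✗ PAGE_NOT_PRESENT  [3 reads]
#3 VA=0x987808182E6 (r,kernel):
  lvl0: tbl 0x1E, slot 19 ⇒ 0x2D007 (P1/RW1/US1/PS0)
  lvl1: tbl 0x2D, slot 30 ⇒ 0x2E007 (P1/RW1/US1/PS0)
  lvl2: tbl 0x2E, slot 4 ⇒ 0x2F007 (P1/RW1/US1/PS0)
  lvl3: tbl 0x2F, slot 24 ⇒ 0x32007 (P1/RW1/US1/PS0)
  → PA=0x322E6  (4 entries read)
#4 VA=0xE8700000F26 (r,kernel):
  lvl0: tbl 0x1E, slot 29 ⇒ 0x33007 (P1/RW1/US1/PS0)
  lvl1: tbl 0x33, slot 28 ⇒ 0x35087 (P1/RW1/US1/PS1)
  → PA=0x35F26 (huge @L1)  (2 entries read)

TLB: [["0x98780818", "0x32"], ["0xE8700000", "0x35"]]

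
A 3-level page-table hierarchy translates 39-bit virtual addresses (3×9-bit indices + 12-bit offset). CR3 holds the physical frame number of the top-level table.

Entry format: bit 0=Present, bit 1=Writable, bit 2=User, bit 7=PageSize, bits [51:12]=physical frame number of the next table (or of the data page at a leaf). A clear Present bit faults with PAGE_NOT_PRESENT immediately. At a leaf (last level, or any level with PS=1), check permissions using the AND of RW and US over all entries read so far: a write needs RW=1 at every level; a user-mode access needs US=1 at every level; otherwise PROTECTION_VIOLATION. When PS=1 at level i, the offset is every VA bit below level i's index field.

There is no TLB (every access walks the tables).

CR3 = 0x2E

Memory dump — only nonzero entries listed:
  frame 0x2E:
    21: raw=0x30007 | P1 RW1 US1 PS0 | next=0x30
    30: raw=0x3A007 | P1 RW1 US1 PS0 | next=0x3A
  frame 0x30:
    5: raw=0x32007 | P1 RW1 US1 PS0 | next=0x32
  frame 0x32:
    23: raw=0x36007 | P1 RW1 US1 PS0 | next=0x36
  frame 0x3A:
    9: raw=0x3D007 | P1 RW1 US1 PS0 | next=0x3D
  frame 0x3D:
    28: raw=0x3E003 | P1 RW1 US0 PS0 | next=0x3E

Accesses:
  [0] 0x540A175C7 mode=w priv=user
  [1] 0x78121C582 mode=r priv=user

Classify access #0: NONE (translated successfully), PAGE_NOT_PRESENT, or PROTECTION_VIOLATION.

Trace:
#0 VA=0x540A175C7 (w,user):
  [0] read 0x2E idx=21: raw=0x30007 flags P=1 W=1 U=1 S=0
  [1] read 0x30 idx=5: raw=0x32007 flags P=1 W=1 U=1 S=0
  [2] read 0x32 idx=23: raw=0x36007 flags P=1 W=1 U=1 S=0
  ✓ 0x365C7  — 3 lookups
#1 VA=0x78121C582 (r,user):
  [0] read 0x2E idx=30: raw=0x3A007 flags P=1 W=1 U=1 S=0
  [1] read 0x3A idx=9: raw=0x3D007 flags P=1 W=1 U=1 S=0
  [2] read 0x3D idx=28: raw=0x3E003 flags P=1 W=1 U=0 S=0
  → PROTECTION_VIOLATION  (3 entries read)

Access #0 fault: NONE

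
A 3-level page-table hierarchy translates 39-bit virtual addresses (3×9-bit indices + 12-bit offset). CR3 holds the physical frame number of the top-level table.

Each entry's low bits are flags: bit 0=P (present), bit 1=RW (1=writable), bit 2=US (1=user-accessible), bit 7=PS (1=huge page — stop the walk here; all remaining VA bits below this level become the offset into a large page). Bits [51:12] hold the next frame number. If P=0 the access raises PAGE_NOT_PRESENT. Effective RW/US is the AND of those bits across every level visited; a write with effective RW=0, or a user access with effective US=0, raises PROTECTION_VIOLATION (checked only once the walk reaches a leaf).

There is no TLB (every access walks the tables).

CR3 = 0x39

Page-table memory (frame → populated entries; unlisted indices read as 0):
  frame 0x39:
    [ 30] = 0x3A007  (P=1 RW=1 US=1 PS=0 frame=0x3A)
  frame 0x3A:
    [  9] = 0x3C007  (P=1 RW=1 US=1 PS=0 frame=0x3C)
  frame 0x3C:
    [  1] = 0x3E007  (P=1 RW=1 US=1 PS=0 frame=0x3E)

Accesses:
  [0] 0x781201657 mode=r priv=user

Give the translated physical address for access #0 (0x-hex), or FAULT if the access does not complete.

Walk each access:
#0 VA=0x781201657 (r,user):
  L0: frame=0x39 idx=30 entry=0x3A007 [P=1 RW=1 US=1 PS=0]
  L1: frame=0x3A idx=9 entry=0x3C007 [P=1 RW=1 US=1 PS=0]
  L2: frame=0x3C idx=1 entry=0x3E007 [P=1 RW=1 US=1 PS=0]
  ⇒ phys 0x3E657  [3 reads]

Access #0 PA: 0x3E657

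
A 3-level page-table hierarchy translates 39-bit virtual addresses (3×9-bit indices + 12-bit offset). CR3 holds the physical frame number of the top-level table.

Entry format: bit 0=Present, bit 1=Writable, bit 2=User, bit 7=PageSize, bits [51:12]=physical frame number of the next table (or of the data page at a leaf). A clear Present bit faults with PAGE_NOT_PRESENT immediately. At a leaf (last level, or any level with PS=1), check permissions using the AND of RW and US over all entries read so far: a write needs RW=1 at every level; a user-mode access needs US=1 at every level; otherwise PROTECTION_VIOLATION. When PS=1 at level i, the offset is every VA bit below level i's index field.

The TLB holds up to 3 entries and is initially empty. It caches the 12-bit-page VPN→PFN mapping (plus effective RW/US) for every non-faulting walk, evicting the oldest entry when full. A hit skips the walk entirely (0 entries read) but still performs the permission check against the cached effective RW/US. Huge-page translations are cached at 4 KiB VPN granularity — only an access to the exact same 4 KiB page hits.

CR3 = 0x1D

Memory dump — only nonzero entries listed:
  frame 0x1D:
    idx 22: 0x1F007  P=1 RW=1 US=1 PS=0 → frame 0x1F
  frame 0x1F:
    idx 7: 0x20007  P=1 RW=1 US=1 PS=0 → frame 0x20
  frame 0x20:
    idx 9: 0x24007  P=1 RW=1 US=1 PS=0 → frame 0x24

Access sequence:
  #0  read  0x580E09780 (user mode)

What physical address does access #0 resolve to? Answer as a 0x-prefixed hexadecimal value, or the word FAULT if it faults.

Walk each access:
#0 VA=0x580E09780 (r,user):
  L0 @0x1D[22] → 0x1F007  P=1,RW=1,US=1,PS=0
  L1 @0x1F[7] → 0x20007  P=1,RW=1,US=1,PS=0
  L2 @0x20[9] → 0x24007  P=1,RW=1,US=1,PS=0
  ⇒ phys 0x24780  [3 reads]

Access #0 PA: 0x24780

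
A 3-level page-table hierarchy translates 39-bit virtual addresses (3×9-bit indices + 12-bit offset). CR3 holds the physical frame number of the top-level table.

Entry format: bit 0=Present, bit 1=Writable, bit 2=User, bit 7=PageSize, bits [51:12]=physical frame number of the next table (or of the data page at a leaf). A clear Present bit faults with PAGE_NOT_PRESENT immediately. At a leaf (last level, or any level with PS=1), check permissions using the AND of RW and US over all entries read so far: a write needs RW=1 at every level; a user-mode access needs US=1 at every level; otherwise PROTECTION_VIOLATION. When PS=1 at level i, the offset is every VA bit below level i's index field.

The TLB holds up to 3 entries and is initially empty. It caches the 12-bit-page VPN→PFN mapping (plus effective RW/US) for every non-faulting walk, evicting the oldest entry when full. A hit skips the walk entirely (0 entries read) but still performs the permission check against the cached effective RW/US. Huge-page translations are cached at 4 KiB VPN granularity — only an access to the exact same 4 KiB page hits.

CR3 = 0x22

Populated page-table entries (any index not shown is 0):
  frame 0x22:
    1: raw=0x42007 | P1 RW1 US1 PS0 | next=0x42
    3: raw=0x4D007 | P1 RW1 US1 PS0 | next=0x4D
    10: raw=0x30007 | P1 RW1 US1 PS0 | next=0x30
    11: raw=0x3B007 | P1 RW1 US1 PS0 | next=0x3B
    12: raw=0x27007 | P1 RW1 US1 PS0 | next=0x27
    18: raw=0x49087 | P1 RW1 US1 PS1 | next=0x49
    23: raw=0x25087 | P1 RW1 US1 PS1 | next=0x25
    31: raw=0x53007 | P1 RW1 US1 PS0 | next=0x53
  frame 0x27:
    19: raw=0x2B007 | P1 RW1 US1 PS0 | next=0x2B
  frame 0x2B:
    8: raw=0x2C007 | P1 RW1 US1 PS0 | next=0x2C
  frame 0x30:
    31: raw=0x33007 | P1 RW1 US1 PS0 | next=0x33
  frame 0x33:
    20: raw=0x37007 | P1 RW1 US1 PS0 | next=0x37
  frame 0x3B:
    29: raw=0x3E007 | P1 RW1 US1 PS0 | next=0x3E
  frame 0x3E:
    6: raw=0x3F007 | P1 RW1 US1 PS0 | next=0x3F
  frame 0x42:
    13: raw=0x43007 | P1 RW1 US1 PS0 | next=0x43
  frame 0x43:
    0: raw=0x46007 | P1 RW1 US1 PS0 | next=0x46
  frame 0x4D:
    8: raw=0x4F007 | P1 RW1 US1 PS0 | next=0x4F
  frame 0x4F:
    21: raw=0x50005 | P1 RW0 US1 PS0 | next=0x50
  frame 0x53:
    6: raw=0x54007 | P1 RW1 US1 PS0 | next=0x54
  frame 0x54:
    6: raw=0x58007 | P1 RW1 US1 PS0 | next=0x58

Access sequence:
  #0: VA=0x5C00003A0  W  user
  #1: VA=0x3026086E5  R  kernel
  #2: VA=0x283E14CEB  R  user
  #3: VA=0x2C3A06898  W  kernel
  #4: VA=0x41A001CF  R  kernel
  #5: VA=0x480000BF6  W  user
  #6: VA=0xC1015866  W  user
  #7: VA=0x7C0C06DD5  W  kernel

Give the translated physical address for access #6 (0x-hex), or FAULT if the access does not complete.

Walk each access:
#0 VA=0x5C00003A0 (w,user):
  L0: frame=0x22 idx=23 entry=0x25087 [P=1 RW=1 US=1 PS=1]
  → PA=0x253A0 (huge @L0)  (1 entries read)
#1 VA=0x3026086E5 (r,kernel):
  L0: frame=0x22 idx=12 entry=0x27007 [P=1 RW=1 US=1 PS=0]
  L1: frame=0x27 idx=19 entry=0x2B007 [P=1 RW=1 US=1 PS=0]
  L2: frame=0x2B idx=8 entry=0x2C007 [P=1 RW=1 US=1 PS=0]
  → PA=0x2C6E5  (3 entries read)
#2 VA=0x283E14CEB (r,user):
  L0: frame=0x22 idx=10 entry=0x30007 [P=1 RW=1 US=1 PS=0]
  L1: frame=0x30 idx=31 entry=0x33007 [P=1 RW=1 US=1 PS=0]
  L2: frame=0x33 idx=20 entry=0x37007 [P=1 RW=1 US=1 PS=0]
  → PA=0x37CEB  (3 entries read)
#3 VA=0x2C3A06898 (w,kernel):
  L0: frame=0x22 idx=11 entry=0x3B007 [P=1 RW=1 US=1 PS=0]
  L1: frame=0x3B idx=29 entry=0x3E007 [P=1 RW=1 US=1 PS=0]
  L2: frame=0x3E idx=6 entry=0x3F007 [P=1 RW=1 US=1 PS=0]
  → PA=0x3F898  (3 entries read)
#4 VA=0x41A001CF (r,kernel):
  L0: frame=0x22 idx=1 entry=0x42007 [P=1 RW=1 US=1 PS=0]
  L1: frame=0x42 idx=13 entry=0x43007 [P=1 RW=1 US=1 PS=0]
  L2: frame=0x43 idx=0 entry=0x46007 [P=1 RW=1 US=1 PS=0]
  → PA=0x461CF  (3 entries read)
#5 VA=0x480000BF6 (w,user):
  L0: frame=0x22 idx=18 entry=0x49087 [P=1 RW=1 US=1 PS=1]
  → PA=0x49BF6 (huge @L0)  (1 entries read)
#6 VA=0xC1015866 (w,user):
  L0: frame=0x22 idx=3 entry=0x4D007 [P=1 RW=1 US=1 PS=0]
  L1: frame=0x4D idx=8 entry=0x4F007 [P=1 RW=1 US=1 PS=0]
  L2: frame=0x4F idx=21 entry=0x50005 [P=1 RW=0 US=1 PS=0]
  → PROTECTION_VIOLATION  (3 entries read)
#7 VA=0x7C0C06DD5 (w,kernel):
  L0: frame=0x22 idx=31 entry=0x53007 [P=1 RW=1 US=1 PS=0]
  L1: frame=0x53 idx=6 entry=0x54007 [P=1 RW=1 US=1 PS=0]
  L2: frame=0x54 idx=6 entry=0x58007 [P=1 RW=1 US=1 PS=0]
  → PA=0x58DD5  (3 entries read)

Access #6 PA: FAULT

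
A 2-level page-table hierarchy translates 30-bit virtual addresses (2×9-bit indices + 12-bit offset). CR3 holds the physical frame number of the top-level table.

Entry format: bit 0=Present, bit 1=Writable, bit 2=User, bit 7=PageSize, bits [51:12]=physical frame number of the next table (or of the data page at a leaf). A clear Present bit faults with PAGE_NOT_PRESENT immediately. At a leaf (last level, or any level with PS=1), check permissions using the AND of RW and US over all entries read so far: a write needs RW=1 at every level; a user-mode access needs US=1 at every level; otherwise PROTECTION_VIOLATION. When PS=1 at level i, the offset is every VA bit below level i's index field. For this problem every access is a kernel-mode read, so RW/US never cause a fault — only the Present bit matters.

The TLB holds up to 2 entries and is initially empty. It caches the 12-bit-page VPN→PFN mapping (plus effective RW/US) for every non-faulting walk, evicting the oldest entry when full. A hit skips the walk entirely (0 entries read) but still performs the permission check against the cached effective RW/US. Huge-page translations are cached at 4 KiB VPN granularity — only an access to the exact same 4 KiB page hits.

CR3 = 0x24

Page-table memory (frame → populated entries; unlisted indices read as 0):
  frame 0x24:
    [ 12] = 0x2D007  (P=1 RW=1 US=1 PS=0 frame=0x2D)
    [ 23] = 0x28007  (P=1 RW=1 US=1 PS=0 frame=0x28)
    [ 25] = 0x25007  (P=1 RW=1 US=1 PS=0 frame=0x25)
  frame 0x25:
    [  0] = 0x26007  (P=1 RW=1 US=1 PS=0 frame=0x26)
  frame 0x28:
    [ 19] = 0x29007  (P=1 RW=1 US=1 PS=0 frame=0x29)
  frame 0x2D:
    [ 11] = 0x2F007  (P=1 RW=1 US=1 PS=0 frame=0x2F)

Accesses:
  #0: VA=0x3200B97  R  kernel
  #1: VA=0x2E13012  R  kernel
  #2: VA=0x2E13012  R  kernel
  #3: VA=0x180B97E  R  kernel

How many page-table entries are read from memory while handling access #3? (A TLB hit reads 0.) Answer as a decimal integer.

Walk each access:
#0 VA=0x3200B97 (r,kernel):
  L0: frame=0x24 idx=25 entry=0x25007 [P=1 RW=1 US=1 PS=0]
  L1: frame=0x25 idx=0 entry=0x26007 [P=1 RW=1 US=1 PS=0]
  → PA=0x26B97  (2 entries read)
#1 VA=0x2E13012 (r,kernel):
  L0: frame=0x24 idx=23 entry=0x28007 [P=1 RW=1 US=1 PS=0]
  L1: frame=0x28 idx=19 entry=0x29007 [P=1 RW=1 US=1 PS=0]
  → PA=0x29012  (2 entries read)
#2 VA=0x2E13012 (r,kernel):
  TLB hit vpn=0x2E13 → PA=0x29012
#3 VA=0x180B97E (r,kernel):
  L0: frame=0x24 idx=12 entry=0x2D007 [P=1 RW=1 US=1 PS=0]
  L1: frame=0x2D idx=11 entry=0x2F007 [P=1 RW=1 US=1 PS=0]
  → PA=0x2F97E  (2 entries read)

Entries read for #3: 2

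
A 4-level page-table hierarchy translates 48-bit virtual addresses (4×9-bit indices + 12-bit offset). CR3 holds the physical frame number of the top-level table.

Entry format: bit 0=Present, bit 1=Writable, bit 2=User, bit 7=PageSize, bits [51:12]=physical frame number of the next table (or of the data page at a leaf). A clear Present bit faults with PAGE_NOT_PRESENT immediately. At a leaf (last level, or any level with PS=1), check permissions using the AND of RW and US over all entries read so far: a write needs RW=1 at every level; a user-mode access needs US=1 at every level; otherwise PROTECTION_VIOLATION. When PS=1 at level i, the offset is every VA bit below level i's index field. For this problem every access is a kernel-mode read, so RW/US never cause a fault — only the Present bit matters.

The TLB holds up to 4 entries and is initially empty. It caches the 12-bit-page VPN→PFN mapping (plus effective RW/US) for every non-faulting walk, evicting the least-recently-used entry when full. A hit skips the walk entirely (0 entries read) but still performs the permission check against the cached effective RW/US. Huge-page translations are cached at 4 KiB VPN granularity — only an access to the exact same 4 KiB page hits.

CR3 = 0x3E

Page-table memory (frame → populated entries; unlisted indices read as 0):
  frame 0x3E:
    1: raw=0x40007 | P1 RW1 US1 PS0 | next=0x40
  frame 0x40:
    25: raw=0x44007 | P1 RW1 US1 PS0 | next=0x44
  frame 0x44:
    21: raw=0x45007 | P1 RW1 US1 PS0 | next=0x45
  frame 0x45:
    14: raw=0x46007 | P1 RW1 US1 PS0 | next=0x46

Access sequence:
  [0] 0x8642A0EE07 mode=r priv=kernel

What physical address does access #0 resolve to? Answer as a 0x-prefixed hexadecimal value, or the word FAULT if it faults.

Trace:
#0 VA=0x8642A0EE07 (r,kernel):
  L0 @0x3E[1] → 0x40007  P=1,RW=1,US=1,PS=0
  L1 @0x40[25] → 0x44007  P=1,RW=1,US=1,PS=0
  L2 @0x44[21] → 0x45007  P=1,RW=1,US=1,PS=0
  L3 @0x45[14] → 0x46007  P=1,RW=1,US=1,PS=0
  ✓ 0x46E07  — 4 lookups

Access #0 PA: 0x46E07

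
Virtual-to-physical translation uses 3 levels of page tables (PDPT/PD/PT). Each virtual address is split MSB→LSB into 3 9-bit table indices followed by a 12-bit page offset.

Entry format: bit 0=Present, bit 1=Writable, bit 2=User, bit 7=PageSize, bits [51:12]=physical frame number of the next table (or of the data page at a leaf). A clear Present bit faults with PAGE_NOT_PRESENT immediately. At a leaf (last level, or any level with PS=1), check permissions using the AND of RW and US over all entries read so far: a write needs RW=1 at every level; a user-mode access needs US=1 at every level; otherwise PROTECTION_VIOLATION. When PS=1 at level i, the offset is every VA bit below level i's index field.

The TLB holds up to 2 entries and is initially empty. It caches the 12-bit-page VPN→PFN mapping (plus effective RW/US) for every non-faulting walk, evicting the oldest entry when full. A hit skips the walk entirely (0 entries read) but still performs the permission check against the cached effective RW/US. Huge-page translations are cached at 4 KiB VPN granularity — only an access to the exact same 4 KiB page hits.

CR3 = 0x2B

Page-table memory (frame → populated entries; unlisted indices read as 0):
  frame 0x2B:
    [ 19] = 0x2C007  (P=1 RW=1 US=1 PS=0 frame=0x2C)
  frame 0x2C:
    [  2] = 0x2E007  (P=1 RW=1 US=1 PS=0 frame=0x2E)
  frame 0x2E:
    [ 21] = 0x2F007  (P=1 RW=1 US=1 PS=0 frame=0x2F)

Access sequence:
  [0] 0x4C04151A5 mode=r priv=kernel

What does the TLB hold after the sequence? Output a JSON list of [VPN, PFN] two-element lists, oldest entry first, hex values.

Per-access translation:
#0 VA=0x4C04151A5 (r,kernel):
  L0: frame=0x2B idx=19 entry=0x2C007 [P=1 RW=1 US=1 PS=0]
  L1: frame=0x2C idx=2 entry=0x2E007 [P=1 RW=1 US=1 PS=0]
  L2: frame=0x2E idx=21 entry=0x2F007 [P=1 RW=1 US=1 PS=0]
  ✓ 0x2F1A5  — 3 lookups

TLB: [["0x4C0415", "0x2F"]]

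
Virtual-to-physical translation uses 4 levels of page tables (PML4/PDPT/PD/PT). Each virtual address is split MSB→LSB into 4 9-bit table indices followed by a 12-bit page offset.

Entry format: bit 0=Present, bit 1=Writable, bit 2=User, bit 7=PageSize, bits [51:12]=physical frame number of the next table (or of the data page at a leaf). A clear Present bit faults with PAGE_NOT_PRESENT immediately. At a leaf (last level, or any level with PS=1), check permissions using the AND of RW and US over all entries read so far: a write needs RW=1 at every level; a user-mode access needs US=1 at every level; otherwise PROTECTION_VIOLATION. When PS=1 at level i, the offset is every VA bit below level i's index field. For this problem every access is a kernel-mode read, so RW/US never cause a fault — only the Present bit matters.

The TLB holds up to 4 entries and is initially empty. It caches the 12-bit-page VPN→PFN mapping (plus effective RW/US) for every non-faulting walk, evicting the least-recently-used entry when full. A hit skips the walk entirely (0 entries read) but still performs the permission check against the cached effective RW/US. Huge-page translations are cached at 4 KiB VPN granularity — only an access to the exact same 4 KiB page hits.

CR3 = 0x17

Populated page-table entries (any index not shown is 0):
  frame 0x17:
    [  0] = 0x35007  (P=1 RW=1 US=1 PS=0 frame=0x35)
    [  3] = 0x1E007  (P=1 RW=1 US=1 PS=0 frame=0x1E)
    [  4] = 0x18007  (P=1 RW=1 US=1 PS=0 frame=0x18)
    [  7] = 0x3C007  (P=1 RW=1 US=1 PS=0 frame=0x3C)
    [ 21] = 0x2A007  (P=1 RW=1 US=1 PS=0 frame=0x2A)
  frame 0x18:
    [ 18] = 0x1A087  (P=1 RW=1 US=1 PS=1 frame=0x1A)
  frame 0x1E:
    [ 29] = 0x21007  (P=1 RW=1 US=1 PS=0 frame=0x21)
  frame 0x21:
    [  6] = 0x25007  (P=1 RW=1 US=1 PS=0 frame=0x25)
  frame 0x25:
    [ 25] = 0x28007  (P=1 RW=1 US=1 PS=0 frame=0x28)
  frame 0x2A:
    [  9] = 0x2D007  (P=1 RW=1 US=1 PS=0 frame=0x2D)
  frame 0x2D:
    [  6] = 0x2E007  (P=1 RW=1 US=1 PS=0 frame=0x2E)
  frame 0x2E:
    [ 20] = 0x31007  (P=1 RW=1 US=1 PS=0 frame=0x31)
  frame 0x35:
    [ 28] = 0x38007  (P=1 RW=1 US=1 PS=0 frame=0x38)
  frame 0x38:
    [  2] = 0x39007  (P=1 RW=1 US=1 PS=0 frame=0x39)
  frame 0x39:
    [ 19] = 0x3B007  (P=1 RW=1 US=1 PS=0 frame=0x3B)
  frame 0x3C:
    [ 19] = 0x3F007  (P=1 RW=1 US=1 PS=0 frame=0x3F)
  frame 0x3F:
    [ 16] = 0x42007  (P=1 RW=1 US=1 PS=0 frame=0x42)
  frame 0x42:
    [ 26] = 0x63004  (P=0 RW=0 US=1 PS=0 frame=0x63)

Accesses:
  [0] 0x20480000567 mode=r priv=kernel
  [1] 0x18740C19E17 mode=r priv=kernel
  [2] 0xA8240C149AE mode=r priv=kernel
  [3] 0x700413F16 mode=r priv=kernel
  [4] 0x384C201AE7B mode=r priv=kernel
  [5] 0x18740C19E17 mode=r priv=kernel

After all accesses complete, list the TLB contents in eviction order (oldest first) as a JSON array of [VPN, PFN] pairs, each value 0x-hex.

Per-access translation:
#0 VA=0x20480000567 (r,kernel):
  L0 @0x17[4] → 0x18007  P=1,RW=1,US=1,PS=0
  L1 @0x18[18] → 0x1A087  P=1,RW=1,US=1,PS=1
  → PA=0x1A567 (huge @L1)  (2 entries read)
#1 VA=0x18740C19E17 (r,kernel):
  L0 @0x17[3] → 0x1E007  P=1,RW=1,US=1,PS=0
  L1 @0x1E[29] → 0x21007  P=1,RW=1,US=1,PS=0
  L2 @0x21[6] → 0x25007  P=1,RW=1,US=1,PS=0
  L3 @0x25[25] → 0x28007  P=1,RW=1,US=1,PS=0
  → PA=0x28E17  (4 entries read)
#2 VA=0xA8240C149AE (r,kernel):
  L0 @0x17[21] → 0x2A007  P=1,RW=1,US=1,PS=0
  L1 @0x2A[9] → 0x2D007  P=1,RW=1,US=1,PS=0
  L2 @0x2D[6] → 0x2E007  P=1,RW=1,US=1,PS=0
  L3 @0x2E[20] → 0x31007  P=1,RW=1,US=1,PS=0
  → PA=0x319AE  (4 entries read)
#3 VA=0x700413F16 (r,kernel):
  L0 @0x17[0] → 0x35007  P=1,RW=1,US=1,PS=0
  L1 @0x35[28] → 0x38007  P=1,RW=1,US=1,PS=0
  L2 @0x38[2] → 0x39007  P=1,RW=1,US=1,PS=0
  L3 @0x39[19] → 0x3B007  P=1,RW=1,US=1,PS=0
  → PA=0x3BF16  (4 entries read)
#4 VA=0x384C201AE7B (r,kernel):
  L0 @0x17[7] → 0x3C007  P=1,RW=1,US=1,PS=0
  L1 @0x3C[19] → 0x3F007  P=1,RW=1,US=1,PS=0
  L2 @0x3F[16] → 0x42007  P=1,RW=1,US=1,PS=0
  L3 @0x42[26] → 0x63004  P=0,RW=0,US=1,PS=0
  ⇒ fault: PAGE_NOT_PRESENT  — 4 lookups
#5 VA=0x18740C19E17 (r,kernel):
  TLB hit vpn=0x18740C19 → PA=0x28E17

TLB: [["0x20480000", "0x1A"], ["0xA8240C14", "0x31"], ["0x700413", "0x3B"], ["0x18740C19", "0x28"]]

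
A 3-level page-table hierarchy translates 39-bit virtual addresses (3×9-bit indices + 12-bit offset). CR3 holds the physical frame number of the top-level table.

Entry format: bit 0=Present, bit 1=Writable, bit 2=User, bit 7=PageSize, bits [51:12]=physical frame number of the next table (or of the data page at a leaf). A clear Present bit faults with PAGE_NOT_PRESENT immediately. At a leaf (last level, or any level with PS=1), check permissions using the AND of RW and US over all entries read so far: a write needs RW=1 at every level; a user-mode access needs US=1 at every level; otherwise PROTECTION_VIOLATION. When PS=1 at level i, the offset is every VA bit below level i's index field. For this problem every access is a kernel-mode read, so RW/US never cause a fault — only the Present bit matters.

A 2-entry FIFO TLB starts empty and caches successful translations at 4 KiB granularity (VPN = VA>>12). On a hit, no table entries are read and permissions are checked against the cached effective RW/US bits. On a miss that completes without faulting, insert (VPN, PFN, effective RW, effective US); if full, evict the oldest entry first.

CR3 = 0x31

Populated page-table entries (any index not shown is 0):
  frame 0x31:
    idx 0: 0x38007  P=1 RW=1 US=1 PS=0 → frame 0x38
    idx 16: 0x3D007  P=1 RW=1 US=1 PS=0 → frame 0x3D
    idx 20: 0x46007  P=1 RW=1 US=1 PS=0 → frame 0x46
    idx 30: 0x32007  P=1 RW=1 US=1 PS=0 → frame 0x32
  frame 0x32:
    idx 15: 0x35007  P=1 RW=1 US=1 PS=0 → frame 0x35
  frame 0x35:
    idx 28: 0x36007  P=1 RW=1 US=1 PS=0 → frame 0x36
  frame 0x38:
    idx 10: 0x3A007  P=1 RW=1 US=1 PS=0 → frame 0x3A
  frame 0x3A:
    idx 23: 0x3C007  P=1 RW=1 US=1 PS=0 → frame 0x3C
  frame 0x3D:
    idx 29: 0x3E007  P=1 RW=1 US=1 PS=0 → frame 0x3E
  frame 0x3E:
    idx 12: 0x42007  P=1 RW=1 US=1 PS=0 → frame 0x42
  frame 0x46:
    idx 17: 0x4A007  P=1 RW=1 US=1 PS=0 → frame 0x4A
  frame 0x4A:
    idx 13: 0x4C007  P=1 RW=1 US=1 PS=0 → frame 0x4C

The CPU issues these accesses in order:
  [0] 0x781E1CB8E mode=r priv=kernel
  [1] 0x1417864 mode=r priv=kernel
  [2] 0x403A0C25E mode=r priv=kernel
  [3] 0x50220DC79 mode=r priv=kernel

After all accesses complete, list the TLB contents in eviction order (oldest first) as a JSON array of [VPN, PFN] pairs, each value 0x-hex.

Per-access translation:
#0 VA=0x781E1CB8E (r,kernel):
  L0: frame=0x31 idx=30 entry=0x32007 [P=1 RW=1 US=1 PS=0]
  L1: frame=0x32 idx=15 entry=0x35007 [P=1 RW=1 US=1 PS=0]
  L2: frame=0x35 idx=28 entry=0x36007 [P=1 RW=1 US=1 PS=0]
  → PA=0x36B8E  (3 entries read)
#1 VA=0x1417864 (r,kernel):
  L0: frame=0x31 idx=0 entry=0x38007 [P=1 RW=1 US=1 PS=0]
  L1: frame=0x38 idx=10 entry=0x3A007 [P=1 RW=1 US=1 PS=0]
  L2: frame=0x3A idx=23 entry=0x3C007 [P=1 RW=1 US=1 PS=0]
  → PA=0x3C864  (3 entries read)
#2 VA=0x403A0C25E (r,kernel):
  L0: frame=0x31 idx=16 entry=0x3D007 [P=1 RW=1 US=1 PS=0]
  L1: frame=0x3D idx=29 entry=0x3E007 [P=1 RW=1 US=1 PS=0]
  L2: frame=0x3E idx=12 entry=0x42007 [P=1 RW=1 US=1 PS=0]
  → PA=0x4225E  (3 entries read)
#3 VA=0x50220DC79 (r,kernel):
  L0: frame=0x31 idx=20 entry=0x46007 [P=1 RW=1 US=1 PS=0]
  L1: frame=0x46 idx=17 entry=0x4A007 [P=1 RW=1 US=1 PS=0]
  L2: frame=0x4A idx=13 entry=0x4C007 [P=1 RW=1 US=1 PS=0]
  → PA=0x4CC79  (3 entries read)

TLB: [["0x403A0C", "0x42"], ["0x50220D", "0x4C"]]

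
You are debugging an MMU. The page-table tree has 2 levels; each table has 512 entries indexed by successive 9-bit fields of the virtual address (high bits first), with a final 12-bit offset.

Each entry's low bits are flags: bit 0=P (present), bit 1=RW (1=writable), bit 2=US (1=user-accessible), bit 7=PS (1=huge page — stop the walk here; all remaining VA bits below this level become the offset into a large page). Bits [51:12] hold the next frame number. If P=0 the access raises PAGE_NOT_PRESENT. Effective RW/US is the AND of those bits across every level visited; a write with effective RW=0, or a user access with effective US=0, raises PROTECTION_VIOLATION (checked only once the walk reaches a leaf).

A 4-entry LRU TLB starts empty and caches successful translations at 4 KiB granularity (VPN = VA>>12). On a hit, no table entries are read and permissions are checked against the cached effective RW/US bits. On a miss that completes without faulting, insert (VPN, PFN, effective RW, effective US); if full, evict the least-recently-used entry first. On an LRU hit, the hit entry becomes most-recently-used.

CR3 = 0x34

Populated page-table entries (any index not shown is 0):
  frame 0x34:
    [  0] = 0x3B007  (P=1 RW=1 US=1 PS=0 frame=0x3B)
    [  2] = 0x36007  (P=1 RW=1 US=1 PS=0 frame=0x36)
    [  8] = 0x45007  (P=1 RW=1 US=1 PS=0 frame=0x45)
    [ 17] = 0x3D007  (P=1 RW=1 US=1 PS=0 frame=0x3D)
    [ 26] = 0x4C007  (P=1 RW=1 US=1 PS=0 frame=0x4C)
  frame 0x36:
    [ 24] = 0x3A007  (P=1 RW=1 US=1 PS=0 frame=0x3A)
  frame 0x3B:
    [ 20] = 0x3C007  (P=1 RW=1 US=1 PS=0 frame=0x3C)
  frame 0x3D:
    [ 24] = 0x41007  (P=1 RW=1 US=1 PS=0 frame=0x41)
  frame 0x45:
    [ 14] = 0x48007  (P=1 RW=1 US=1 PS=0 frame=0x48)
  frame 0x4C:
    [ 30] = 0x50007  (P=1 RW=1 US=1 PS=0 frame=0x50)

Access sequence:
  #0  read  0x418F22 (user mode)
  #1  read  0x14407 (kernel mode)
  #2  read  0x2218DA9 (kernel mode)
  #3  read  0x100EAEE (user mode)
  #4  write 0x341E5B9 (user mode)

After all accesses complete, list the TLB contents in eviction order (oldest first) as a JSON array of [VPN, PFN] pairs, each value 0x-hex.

Trace:
#0 VA=0x418F22 (r,user):
  L0 @0x34[2] → 0x36007  P=1,RW=1,US=1,PS=0
  L1 @0x36[24] → 0x3A007  P=1,RW=1,US=1,PS=0
  ⇒ phys 0x3AF22  [2 reads]
#1 VA=0x14407 (r,kernel):
  L0 @0x34[0] → 0x3B007  P=1,RW=1,US=1,PS=0
  L1 @0x3B[20] → 0x3C007  P=1,RW=1,US=1,PS=0
  ⇒ phys 0x3C407  [2 reads]
#2 VA=0x2218DA9 (r,kernel):
  L0 @0x34[17] → 0x3D007  P=1,RW=1,US=1,PS=0
  L1 @0x3D[24] → 0x41007  P=1,RW=1,US=1,PS=0
  ⇒ phys 0x41DA9  [2 reads]
#3 VA=0x100EAEE (r,user):
  L0 @0x34[8] → 0x45007  P=1,RW=1,US=1,PS=0
  L1 @0x45[14] → 0x48007  P=1,RW=1,US=1,PS=0
  ⇒ phys 0x48AEE  [2 reads]
#4 VA=0x341E5B9 (w,user):
  L0 @0x34[26] → 0x4C007  P=1,RW=1,US=1,PS=0
  L1 @0x4C[30] → 0x50007  P=1,RW=1,US=1,PS=0
  ⇒ phys 0x505B9  [2 reads]

TLB: [["0x14", "0x3C"], ["0x2218", "0x41"], ["0x100E", "0x48"], ["0x341E", "0x50"]]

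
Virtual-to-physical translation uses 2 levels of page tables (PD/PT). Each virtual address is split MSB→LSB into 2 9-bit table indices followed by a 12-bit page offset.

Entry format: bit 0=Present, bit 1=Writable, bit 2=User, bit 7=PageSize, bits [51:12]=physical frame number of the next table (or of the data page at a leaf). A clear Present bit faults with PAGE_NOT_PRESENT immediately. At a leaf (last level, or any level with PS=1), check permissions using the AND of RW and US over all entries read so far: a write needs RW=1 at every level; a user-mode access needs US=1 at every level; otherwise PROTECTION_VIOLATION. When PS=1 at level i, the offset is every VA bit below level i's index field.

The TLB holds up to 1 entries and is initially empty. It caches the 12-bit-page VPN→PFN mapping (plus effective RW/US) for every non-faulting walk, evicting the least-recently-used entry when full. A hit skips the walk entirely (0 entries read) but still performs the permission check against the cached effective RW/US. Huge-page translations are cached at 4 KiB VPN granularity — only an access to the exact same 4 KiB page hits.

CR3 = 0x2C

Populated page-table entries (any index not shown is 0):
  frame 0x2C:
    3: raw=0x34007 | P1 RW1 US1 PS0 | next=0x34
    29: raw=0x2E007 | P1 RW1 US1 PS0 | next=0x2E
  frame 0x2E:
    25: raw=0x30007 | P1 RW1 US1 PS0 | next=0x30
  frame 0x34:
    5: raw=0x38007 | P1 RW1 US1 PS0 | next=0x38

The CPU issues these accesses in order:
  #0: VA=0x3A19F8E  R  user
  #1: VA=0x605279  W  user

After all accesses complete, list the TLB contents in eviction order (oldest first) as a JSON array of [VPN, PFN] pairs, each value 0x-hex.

Trace:
#0 VA=0x3A19F8E (r,user):
  L0: frame=0x2C idx=29 entry=0x2E007 [P=1 RW=1 US=1 PS=0]
  L1: frame=0x2E idx=25 entry=0x30007 [P=1 RW=1 US=1 PS=0]
  ⇒ phys 0x30F8E  [2 reads]
#1 VA=0x605279 (w,user):
  L0: frame=0x2C idx=3 entry=0x34007 [P=1 RW=1 US=1 PS=0]
  L1: frame=0x34 idx=5 entry=0x38007 [P=1 RW=1 US=1 PS=0]
  ⇒ phys 0x38279  [2 reads]

TLB: [["0x605", "0x38"]]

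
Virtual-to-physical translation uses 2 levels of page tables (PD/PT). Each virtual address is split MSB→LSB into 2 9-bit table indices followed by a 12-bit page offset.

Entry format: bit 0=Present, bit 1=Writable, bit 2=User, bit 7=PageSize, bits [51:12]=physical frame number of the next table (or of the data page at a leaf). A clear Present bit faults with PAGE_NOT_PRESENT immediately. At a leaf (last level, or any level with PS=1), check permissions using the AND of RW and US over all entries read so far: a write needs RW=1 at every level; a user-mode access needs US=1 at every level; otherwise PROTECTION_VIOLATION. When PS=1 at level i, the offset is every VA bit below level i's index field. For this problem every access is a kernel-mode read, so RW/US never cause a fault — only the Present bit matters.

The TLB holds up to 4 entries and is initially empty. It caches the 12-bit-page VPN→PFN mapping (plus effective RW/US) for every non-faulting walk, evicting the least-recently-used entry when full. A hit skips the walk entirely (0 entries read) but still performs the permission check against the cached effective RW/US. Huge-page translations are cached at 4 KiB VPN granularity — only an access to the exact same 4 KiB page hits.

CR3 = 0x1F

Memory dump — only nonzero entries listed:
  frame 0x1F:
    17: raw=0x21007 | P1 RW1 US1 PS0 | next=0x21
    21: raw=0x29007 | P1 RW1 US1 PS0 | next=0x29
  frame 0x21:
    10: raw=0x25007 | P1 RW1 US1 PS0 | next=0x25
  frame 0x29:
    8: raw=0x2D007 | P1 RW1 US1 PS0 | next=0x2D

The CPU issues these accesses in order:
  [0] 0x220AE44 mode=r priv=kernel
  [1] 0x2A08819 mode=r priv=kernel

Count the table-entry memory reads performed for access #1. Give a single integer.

Trace:
#0 VA=0x220AE44 (r,kernel):
  [0] read 0x1F idx=17: raw=0x21007 flags P=1 W=1 U=1 S=0
  [1] read 0x21 idx=10: raw=0x25007 flags P=1 W=1 U=1 S=0
  ⇒ phys 0x25E44  [2 reads]
#1 VA=0x2A08819 (r,kernel):
  [0] read 0x1F idx=21: raw=0x29007 flags P=1 W=1 U=1 S=0
  [1] read 0x29 idx=8: raw=0x2D007 flags P=1 W=1 U=1 S=0
  ⇒ phys 0x2D819  [2 reads]

Entries read for #1: 2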